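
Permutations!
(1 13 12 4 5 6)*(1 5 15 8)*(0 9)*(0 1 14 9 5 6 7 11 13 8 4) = (0 5 7 11 13 12)(1 8 14 9)(4 15) = [5, 8, 2, 3, 15, 7, 6, 11, 14, 1, 10, 13, 0, 12, 9, 4]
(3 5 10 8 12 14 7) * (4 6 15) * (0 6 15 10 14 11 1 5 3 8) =[6, 5, 2, 3, 15, 14, 10, 8, 12, 9, 0, 1, 11, 13, 7, 4] =(0 6 10)(1 5 14 7 8 12 11)(4 15)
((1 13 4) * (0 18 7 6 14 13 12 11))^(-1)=(0 11 12 1 4 13 14 6 7 18)=[11, 4, 2, 3, 13, 5, 7, 18, 8, 9, 10, 12, 1, 14, 6, 15, 16, 17, 0]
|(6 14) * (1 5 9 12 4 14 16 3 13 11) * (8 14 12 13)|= |(1 5 9 13 11)(3 8 14 6 16)(4 12)|= 10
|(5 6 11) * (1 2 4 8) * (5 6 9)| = |(1 2 4 8)(5 9)(6 11)| = 4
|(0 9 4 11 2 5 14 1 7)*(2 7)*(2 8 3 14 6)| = 60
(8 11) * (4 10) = [0, 1, 2, 3, 10, 5, 6, 7, 11, 9, 4, 8] = (4 10)(8 11)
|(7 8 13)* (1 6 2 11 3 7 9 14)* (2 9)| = 12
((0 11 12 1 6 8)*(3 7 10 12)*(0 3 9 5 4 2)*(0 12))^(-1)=[10, 12, 4, 8, 5, 9, 1, 3, 6, 11, 7, 0, 2]=(0 10 7 3 8 6 1 12 2 4 5 9 11)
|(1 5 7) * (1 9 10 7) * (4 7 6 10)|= 6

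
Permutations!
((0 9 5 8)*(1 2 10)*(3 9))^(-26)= (0 8 5 9 3)(1 2 10)= [8, 2, 10, 0, 4, 9, 6, 7, 5, 3, 1]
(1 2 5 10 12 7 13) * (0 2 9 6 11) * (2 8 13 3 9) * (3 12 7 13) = (0 8 3 9 6 11)(1 2 5 10 7 12 13) = [8, 2, 5, 9, 4, 10, 11, 12, 3, 6, 7, 0, 13, 1]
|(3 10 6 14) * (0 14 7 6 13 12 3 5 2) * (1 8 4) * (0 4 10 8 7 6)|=|(0 14 5 2 4 1 7)(3 8 10 13 12)|=35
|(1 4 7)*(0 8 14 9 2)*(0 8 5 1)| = 20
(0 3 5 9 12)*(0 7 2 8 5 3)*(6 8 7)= [0, 1, 7, 3, 4, 9, 8, 2, 5, 12, 10, 11, 6]= (2 7)(5 9 12 6 8)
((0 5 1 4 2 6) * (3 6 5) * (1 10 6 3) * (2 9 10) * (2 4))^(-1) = (0 6 10 9 4 5 2 1) = [6, 0, 1, 3, 5, 2, 10, 7, 8, 4, 9]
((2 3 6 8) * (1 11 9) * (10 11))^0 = (11) = [0, 1, 2, 3, 4, 5, 6, 7, 8, 9, 10, 11]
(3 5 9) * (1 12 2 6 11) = (1 12 2 6 11)(3 5 9) = [0, 12, 6, 5, 4, 9, 11, 7, 8, 3, 10, 1, 2]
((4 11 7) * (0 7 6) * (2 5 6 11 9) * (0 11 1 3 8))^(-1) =[8, 11, 9, 1, 7, 2, 5, 0, 3, 4, 10, 6] =(0 8 3 1 11 6 5 2 9 4 7)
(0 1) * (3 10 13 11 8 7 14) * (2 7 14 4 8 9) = [1, 0, 7, 10, 8, 5, 6, 4, 14, 2, 13, 9, 12, 11, 3] = (0 1)(2 7 4 8 14 3 10 13 11 9)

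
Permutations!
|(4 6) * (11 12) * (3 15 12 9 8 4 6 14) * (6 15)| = |(3 6 15 12 11 9 8 4 14)| = 9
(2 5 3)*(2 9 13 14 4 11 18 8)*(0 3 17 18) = [3, 1, 5, 9, 11, 17, 6, 7, 2, 13, 10, 0, 12, 14, 4, 15, 16, 18, 8] = (0 3 9 13 14 4 11)(2 5 17 18 8)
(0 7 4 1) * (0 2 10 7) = (1 2 10 7 4) = [0, 2, 10, 3, 1, 5, 6, 4, 8, 9, 7]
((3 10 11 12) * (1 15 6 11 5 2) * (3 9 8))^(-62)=[0, 12, 11, 1, 4, 6, 8, 7, 2, 5, 15, 3, 10, 13, 14, 9]=(1 12 10 15 9 5 6 8 2 11 3)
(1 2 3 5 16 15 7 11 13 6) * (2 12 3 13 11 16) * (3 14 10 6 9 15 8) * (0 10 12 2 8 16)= (16)(0 10 6 1 2 13 9 15 7)(3 5 8)(12 14)= [10, 2, 13, 5, 4, 8, 1, 0, 3, 15, 6, 11, 14, 9, 12, 7, 16]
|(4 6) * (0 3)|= 2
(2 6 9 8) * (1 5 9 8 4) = (1 5 9 4)(2 6 8) = [0, 5, 6, 3, 1, 9, 8, 7, 2, 4]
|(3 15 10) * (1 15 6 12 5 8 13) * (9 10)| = 10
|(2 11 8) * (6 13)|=6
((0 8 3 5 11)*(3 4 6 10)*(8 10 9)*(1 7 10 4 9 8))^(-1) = (0 11 5 3 10 7 1 9 8 6 4) = [11, 9, 2, 10, 0, 3, 4, 1, 6, 8, 7, 5]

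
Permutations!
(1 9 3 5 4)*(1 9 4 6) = (1 4 9 3 5 6) = [0, 4, 2, 5, 9, 6, 1, 7, 8, 3]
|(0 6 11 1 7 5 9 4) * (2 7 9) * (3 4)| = 21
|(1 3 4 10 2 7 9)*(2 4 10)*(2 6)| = 8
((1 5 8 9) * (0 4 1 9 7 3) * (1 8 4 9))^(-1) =(0 3 7 8 4 5 1 9) =[3, 9, 2, 7, 5, 1, 6, 8, 4, 0]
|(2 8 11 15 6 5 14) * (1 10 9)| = 21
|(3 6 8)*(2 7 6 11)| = 6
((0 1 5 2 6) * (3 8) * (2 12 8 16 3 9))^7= (0 6 2 9 8 12 5 1)(3 16)= [6, 0, 9, 16, 4, 1, 2, 7, 12, 8, 10, 11, 5, 13, 14, 15, 3]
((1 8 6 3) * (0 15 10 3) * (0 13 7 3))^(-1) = (0 10 15)(1 3 7 13 6 8) = [10, 3, 2, 7, 4, 5, 8, 13, 1, 9, 15, 11, 12, 6, 14, 0]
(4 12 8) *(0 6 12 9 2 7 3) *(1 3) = (0 6 12 8 4 9 2 7 1 3) = [6, 3, 7, 0, 9, 5, 12, 1, 4, 2, 10, 11, 8]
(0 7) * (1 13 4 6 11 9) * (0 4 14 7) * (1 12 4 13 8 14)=(1 8 14 7 13)(4 6 11 9 12)=[0, 8, 2, 3, 6, 5, 11, 13, 14, 12, 10, 9, 4, 1, 7]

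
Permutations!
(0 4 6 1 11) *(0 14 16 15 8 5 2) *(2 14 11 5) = (0 4 6 1 5 14 16 15 8 2) = [4, 5, 0, 3, 6, 14, 1, 7, 2, 9, 10, 11, 12, 13, 16, 8, 15]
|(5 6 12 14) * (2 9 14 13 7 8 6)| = 20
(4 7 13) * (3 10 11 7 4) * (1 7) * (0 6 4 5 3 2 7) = (0 6 4 5 3 10 11 1)(2 7 13) = [6, 0, 7, 10, 5, 3, 4, 13, 8, 9, 11, 1, 12, 2]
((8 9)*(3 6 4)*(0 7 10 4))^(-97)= (0 6 3 4 10 7)(8 9)= [6, 1, 2, 4, 10, 5, 3, 0, 9, 8, 7]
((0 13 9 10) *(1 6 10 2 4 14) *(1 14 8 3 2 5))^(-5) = (14)(0 9 1 10 13 5 6)(2 3 8 4) = [9, 10, 3, 8, 2, 6, 0, 7, 4, 1, 13, 11, 12, 5, 14]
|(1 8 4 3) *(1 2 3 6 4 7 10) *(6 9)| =|(1 8 7 10)(2 3)(4 9 6)| =12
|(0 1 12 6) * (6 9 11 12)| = |(0 1 6)(9 11 12)| = 3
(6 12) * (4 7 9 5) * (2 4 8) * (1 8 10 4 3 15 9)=(1 8 2 3 15 9 5 10 4 7)(6 12)=[0, 8, 3, 15, 7, 10, 12, 1, 2, 5, 4, 11, 6, 13, 14, 9]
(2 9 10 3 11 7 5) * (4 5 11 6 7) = (2 9 10 3 6 7 11 4 5) = [0, 1, 9, 6, 5, 2, 7, 11, 8, 10, 3, 4]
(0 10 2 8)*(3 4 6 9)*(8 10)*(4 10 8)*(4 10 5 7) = (0 10 2 8)(3 5 7 4 6 9) = [10, 1, 8, 5, 6, 7, 9, 4, 0, 3, 2]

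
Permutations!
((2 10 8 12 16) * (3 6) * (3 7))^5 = (16)(3 7 6) = [0, 1, 2, 7, 4, 5, 3, 6, 8, 9, 10, 11, 12, 13, 14, 15, 16]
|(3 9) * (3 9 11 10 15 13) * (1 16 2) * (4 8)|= |(1 16 2)(3 11 10 15 13)(4 8)|= 30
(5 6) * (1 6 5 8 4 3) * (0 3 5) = (0 3 1 6 8 4 5) = [3, 6, 2, 1, 5, 0, 8, 7, 4]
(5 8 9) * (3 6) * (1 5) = [0, 5, 2, 6, 4, 8, 3, 7, 9, 1] = (1 5 8 9)(3 6)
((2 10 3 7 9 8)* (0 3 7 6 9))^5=(0 2 6 7 8 3 10 9)=[2, 1, 6, 10, 4, 5, 7, 8, 3, 0, 9]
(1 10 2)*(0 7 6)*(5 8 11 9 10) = (0 7 6)(1 5 8 11 9 10 2) = [7, 5, 1, 3, 4, 8, 0, 6, 11, 10, 2, 9]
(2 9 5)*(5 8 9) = (2 5)(8 9) = [0, 1, 5, 3, 4, 2, 6, 7, 9, 8]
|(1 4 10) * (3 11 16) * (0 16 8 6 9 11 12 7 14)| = |(0 16 3 12 7 14)(1 4 10)(6 9 11 8)| = 12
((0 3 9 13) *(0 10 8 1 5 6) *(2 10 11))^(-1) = (0 6 5 1 8 10 2 11 13 9 3) = [6, 8, 11, 0, 4, 1, 5, 7, 10, 3, 2, 13, 12, 9]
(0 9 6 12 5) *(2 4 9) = (0 2 4 9 6 12 5) = [2, 1, 4, 3, 9, 0, 12, 7, 8, 6, 10, 11, 5]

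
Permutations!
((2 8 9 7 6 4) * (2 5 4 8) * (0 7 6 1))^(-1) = (0 1 7)(4 5)(6 9 8) = [1, 7, 2, 3, 5, 4, 9, 0, 6, 8]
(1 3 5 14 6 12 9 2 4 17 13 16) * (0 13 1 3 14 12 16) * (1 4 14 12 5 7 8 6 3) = (0 13)(1 12 9 2 14 3 7 8 6 16)(4 17) = [13, 12, 14, 7, 17, 5, 16, 8, 6, 2, 10, 11, 9, 0, 3, 15, 1, 4]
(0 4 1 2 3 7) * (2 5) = [4, 5, 3, 7, 1, 2, 6, 0] = (0 4 1 5 2 3 7)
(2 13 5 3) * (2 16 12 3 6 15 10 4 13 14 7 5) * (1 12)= (1 12 3 16)(2 14 7 5 6 15 10 4 13)= [0, 12, 14, 16, 13, 6, 15, 5, 8, 9, 4, 11, 3, 2, 7, 10, 1]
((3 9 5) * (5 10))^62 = [0, 1, 2, 10, 4, 9, 6, 7, 8, 5, 3] = (3 10)(5 9)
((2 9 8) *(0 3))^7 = (0 3)(2 9 8) = [3, 1, 9, 0, 4, 5, 6, 7, 2, 8]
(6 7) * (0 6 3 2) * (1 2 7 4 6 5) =(0 5 1 2)(3 7)(4 6) =[5, 2, 0, 7, 6, 1, 4, 3]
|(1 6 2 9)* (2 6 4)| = 4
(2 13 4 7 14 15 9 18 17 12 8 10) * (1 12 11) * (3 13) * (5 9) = (1 12 8 10 2 3 13 4 7 14 15 5 9 18 17 11) = [0, 12, 3, 13, 7, 9, 6, 14, 10, 18, 2, 1, 8, 4, 15, 5, 16, 11, 17]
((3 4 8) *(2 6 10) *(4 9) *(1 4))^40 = (2 6 10) = [0, 1, 6, 3, 4, 5, 10, 7, 8, 9, 2]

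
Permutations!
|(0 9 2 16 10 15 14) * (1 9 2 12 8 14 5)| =|(0 2 16 10 15 5 1 9 12 8 14)| =11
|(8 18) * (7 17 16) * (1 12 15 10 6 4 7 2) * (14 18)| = |(1 12 15 10 6 4 7 17 16 2)(8 14 18)| = 30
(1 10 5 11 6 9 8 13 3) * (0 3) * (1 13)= (0 3 13)(1 10 5 11 6 9 8)= [3, 10, 2, 13, 4, 11, 9, 7, 1, 8, 5, 6, 12, 0]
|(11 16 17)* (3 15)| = 6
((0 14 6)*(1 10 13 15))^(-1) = (0 6 14)(1 15 13 10) = [6, 15, 2, 3, 4, 5, 14, 7, 8, 9, 1, 11, 12, 10, 0, 13]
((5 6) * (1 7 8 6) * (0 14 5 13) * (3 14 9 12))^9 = (0 6 7 5 3 9 13 8 1 14 12) = [6, 14, 2, 9, 4, 3, 7, 5, 1, 13, 10, 11, 0, 8, 12]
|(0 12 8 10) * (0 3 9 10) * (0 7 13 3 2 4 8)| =|(0 12)(2 4 8 7 13 3 9 10)| =8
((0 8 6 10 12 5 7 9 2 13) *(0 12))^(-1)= (0 10 6 8)(2 9 7 5 12 13)= [10, 1, 9, 3, 4, 12, 8, 5, 0, 7, 6, 11, 13, 2]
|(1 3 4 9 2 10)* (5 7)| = 6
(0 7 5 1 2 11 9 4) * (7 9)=[9, 2, 11, 3, 0, 1, 6, 5, 8, 4, 10, 7]=(0 9 4)(1 2 11 7 5)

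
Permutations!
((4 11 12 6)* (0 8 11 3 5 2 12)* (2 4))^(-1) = (0 11 8)(2 6 12)(3 4 5) = [11, 1, 6, 4, 5, 3, 12, 7, 0, 9, 10, 8, 2]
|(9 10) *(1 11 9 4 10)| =6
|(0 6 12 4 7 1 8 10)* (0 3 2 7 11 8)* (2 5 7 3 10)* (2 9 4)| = 8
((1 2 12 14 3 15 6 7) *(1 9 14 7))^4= (1 9 6 7 15 12 3 2 14)= [0, 9, 14, 2, 4, 5, 7, 15, 8, 6, 10, 11, 3, 13, 1, 12]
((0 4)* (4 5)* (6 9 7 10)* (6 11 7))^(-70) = [4, 1, 2, 3, 5, 0, 6, 11, 8, 9, 7, 10] = (0 4 5)(7 11 10)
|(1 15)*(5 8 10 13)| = |(1 15)(5 8 10 13)| = 4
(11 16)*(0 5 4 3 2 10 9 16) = (0 5 4 3 2 10 9 16 11) = [5, 1, 10, 2, 3, 4, 6, 7, 8, 16, 9, 0, 12, 13, 14, 15, 11]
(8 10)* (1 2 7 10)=[0, 2, 7, 3, 4, 5, 6, 10, 1, 9, 8]=(1 2 7 10 8)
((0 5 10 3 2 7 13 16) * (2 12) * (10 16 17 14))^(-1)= (0 16 5)(2 12 3 10 14 17 13 7)= [16, 1, 12, 10, 4, 0, 6, 2, 8, 9, 14, 11, 3, 7, 17, 15, 5, 13]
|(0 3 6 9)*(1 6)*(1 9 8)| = 3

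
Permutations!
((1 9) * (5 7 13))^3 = (13)(1 9) = [0, 9, 2, 3, 4, 5, 6, 7, 8, 1, 10, 11, 12, 13]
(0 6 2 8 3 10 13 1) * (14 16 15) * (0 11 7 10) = (0 6 2 8 3)(1 11 7 10 13)(14 16 15) = [6, 11, 8, 0, 4, 5, 2, 10, 3, 9, 13, 7, 12, 1, 16, 14, 15]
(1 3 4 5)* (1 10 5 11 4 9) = (1 3 9)(4 11)(5 10) = [0, 3, 2, 9, 11, 10, 6, 7, 8, 1, 5, 4]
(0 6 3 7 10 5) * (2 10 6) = (0 2 10 5)(3 7 6) = [2, 1, 10, 7, 4, 0, 3, 6, 8, 9, 5]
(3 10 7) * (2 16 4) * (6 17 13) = (2 16 4)(3 10 7)(6 17 13) = [0, 1, 16, 10, 2, 5, 17, 3, 8, 9, 7, 11, 12, 6, 14, 15, 4, 13]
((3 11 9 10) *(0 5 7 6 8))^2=(0 7 8 5 6)(3 9)(10 11)=[7, 1, 2, 9, 4, 6, 0, 8, 5, 3, 11, 10]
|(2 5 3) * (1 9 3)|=|(1 9 3 2 5)|=5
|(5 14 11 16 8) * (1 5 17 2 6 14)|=14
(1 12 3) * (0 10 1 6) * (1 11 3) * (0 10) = (1 12)(3 6 10 11) = [0, 12, 2, 6, 4, 5, 10, 7, 8, 9, 11, 3, 1]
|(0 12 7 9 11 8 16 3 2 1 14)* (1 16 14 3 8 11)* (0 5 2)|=30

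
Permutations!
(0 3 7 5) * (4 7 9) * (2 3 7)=(0 7 5)(2 3 9 4)=[7, 1, 3, 9, 2, 0, 6, 5, 8, 4]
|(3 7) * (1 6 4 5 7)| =|(1 6 4 5 7 3)| =6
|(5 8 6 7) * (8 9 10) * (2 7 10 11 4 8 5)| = 14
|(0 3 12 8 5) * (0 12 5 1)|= 6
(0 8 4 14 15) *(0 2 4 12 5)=(0 8 12 5)(2 4 14 15)=[8, 1, 4, 3, 14, 0, 6, 7, 12, 9, 10, 11, 5, 13, 15, 2]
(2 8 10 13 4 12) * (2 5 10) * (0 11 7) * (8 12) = [11, 1, 12, 3, 8, 10, 6, 0, 2, 9, 13, 7, 5, 4] = (0 11 7)(2 12 5 10 13 4 8)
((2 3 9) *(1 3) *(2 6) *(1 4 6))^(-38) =(1 3 9)(2 4 6) =[0, 3, 4, 9, 6, 5, 2, 7, 8, 1]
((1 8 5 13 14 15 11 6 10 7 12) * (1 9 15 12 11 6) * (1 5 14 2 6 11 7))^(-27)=(1 2 11 12)(5 9 8 6)(10 13 15 14)=[0, 2, 11, 3, 4, 9, 5, 7, 6, 8, 13, 12, 1, 15, 10, 14]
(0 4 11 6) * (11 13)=(0 4 13 11 6)=[4, 1, 2, 3, 13, 5, 0, 7, 8, 9, 10, 6, 12, 11]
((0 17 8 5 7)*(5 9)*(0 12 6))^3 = (0 9 12 17 5 6 8 7) = [9, 1, 2, 3, 4, 6, 8, 0, 7, 12, 10, 11, 17, 13, 14, 15, 16, 5]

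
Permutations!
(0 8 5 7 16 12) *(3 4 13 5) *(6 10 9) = (0 8 3 4 13 5 7 16 12)(6 10 9) = [8, 1, 2, 4, 13, 7, 10, 16, 3, 6, 9, 11, 0, 5, 14, 15, 12]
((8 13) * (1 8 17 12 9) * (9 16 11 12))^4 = (1 9 17 13 8)(11 12 16) = [0, 9, 2, 3, 4, 5, 6, 7, 1, 17, 10, 12, 16, 8, 14, 15, 11, 13]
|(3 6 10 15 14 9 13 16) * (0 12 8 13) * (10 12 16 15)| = 10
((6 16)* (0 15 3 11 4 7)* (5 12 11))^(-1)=(0 7 4 11 12 5 3 15)(6 16)=[7, 1, 2, 15, 11, 3, 16, 4, 8, 9, 10, 12, 5, 13, 14, 0, 6]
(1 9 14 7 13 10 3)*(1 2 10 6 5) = (1 9 14 7 13 6 5)(2 10 3) = [0, 9, 10, 2, 4, 1, 5, 13, 8, 14, 3, 11, 12, 6, 7]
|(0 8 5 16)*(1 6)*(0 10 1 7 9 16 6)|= 9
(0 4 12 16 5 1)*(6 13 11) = (0 4 12 16 5 1)(6 13 11) = [4, 0, 2, 3, 12, 1, 13, 7, 8, 9, 10, 6, 16, 11, 14, 15, 5]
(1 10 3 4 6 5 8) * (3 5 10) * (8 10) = (1 3 4 6 8)(5 10) = [0, 3, 2, 4, 6, 10, 8, 7, 1, 9, 5]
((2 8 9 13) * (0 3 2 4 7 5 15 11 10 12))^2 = (0 2 9 4 5 11 12 3 8 13 7 15 10) = [2, 1, 9, 8, 5, 11, 6, 15, 13, 4, 0, 12, 3, 7, 14, 10]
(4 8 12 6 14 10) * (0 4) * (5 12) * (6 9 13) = (0 4 8 5 12 9 13 6 14 10) = [4, 1, 2, 3, 8, 12, 14, 7, 5, 13, 0, 11, 9, 6, 10]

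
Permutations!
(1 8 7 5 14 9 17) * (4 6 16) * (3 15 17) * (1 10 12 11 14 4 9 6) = (1 8 7 5 4)(3 15 17 10 12 11 14 6 16 9) = [0, 8, 2, 15, 1, 4, 16, 5, 7, 3, 12, 14, 11, 13, 6, 17, 9, 10]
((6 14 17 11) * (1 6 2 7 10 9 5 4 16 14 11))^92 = (1 4 7)(2 17 5)(6 16 10)(9 11 14) = [0, 4, 17, 3, 7, 2, 16, 1, 8, 11, 6, 14, 12, 13, 9, 15, 10, 5]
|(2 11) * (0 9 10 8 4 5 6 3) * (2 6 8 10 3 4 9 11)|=8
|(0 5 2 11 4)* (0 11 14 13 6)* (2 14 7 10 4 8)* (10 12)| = 35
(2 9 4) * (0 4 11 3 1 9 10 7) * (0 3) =(0 4 2 10 7 3 1 9 11) =[4, 9, 10, 1, 2, 5, 6, 3, 8, 11, 7, 0]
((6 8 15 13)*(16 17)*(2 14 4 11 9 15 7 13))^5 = (2 15 9 11 4 14)(6 8 7 13)(16 17) = [0, 1, 15, 3, 14, 5, 8, 13, 7, 11, 10, 4, 12, 6, 2, 9, 17, 16]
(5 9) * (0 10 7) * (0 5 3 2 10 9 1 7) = (0 9 3 2 10)(1 7 5) = [9, 7, 10, 2, 4, 1, 6, 5, 8, 3, 0]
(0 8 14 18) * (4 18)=(0 8 14 4 18)=[8, 1, 2, 3, 18, 5, 6, 7, 14, 9, 10, 11, 12, 13, 4, 15, 16, 17, 0]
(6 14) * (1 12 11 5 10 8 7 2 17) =[0, 12, 17, 3, 4, 10, 14, 2, 7, 9, 8, 5, 11, 13, 6, 15, 16, 1] =(1 12 11 5 10 8 7 2 17)(6 14)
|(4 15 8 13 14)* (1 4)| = 6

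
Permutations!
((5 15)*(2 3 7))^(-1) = [0, 1, 7, 2, 4, 15, 6, 3, 8, 9, 10, 11, 12, 13, 14, 5] = (2 7 3)(5 15)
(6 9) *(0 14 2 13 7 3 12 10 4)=(0 14 2 13 7 3 12 10 4)(6 9)=[14, 1, 13, 12, 0, 5, 9, 3, 8, 6, 4, 11, 10, 7, 2]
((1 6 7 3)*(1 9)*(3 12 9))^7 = (1 7 9 6 12) = [0, 7, 2, 3, 4, 5, 12, 9, 8, 6, 10, 11, 1]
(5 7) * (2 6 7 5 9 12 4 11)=[0, 1, 6, 3, 11, 5, 7, 9, 8, 12, 10, 2, 4]=(2 6 7 9 12 4 11)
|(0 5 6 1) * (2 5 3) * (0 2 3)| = |(1 2 5 6)| = 4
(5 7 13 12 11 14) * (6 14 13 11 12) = (5 7 11 13 6 14) = [0, 1, 2, 3, 4, 7, 14, 11, 8, 9, 10, 13, 12, 6, 5]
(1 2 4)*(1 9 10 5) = (1 2 4 9 10 5) = [0, 2, 4, 3, 9, 1, 6, 7, 8, 10, 5]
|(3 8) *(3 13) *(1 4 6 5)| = 12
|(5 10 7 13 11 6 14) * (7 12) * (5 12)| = |(5 10)(6 14 12 7 13 11)| = 6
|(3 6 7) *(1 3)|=4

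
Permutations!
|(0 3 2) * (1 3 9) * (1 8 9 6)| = 10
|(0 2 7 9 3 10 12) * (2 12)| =10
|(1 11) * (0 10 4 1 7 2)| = 7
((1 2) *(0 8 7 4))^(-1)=(0 4 7 8)(1 2)=[4, 2, 1, 3, 7, 5, 6, 8, 0]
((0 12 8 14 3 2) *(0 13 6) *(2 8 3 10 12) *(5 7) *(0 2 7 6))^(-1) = (0 13 2 6 5 7)(3 12 10 14 8) = [13, 1, 6, 12, 4, 7, 5, 0, 3, 9, 14, 11, 10, 2, 8]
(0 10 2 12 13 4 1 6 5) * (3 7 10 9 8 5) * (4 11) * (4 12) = (0 9 8 5)(1 6 3 7 10 2 4)(11 12 13) = [9, 6, 4, 7, 1, 0, 3, 10, 5, 8, 2, 12, 13, 11]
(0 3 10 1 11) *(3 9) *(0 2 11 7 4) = (0 9 3 10 1 7 4)(2 11) = [9, 7, 11, 10, 0, 5, 6, 4, 8, 3, 1, 2]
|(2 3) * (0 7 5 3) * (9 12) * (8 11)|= 10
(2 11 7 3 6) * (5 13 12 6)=(2 11 7 3 5 13 12 6)=[0, 1, 11, 5, 4, 13, 2, 3, 8, 9, 10, 7, 6, 12]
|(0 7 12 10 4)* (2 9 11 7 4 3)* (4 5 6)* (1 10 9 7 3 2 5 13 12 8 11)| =|(0 13 12 9 1 10 2 7 8 11 3 5 6 4)| =14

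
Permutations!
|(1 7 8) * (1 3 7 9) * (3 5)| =4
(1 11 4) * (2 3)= (1 11 4)(2 3)= [0, 11, 3, 2, 1, 5, 6, 7, 8, 9, 10, 4]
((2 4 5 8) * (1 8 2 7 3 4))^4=(1 4 8 5 7 2 3)=[0, 4, 3, 1, 8, 7, 6, 2, 5]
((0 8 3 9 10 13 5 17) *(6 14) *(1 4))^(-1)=[17, 4, 2, 8, 1, 13, 14, 7, 0, 3, 9, 11, 12, 10, 6, 15, 16, 5]=(0 17 5 13 10 9 3 8)(1 4)(6 14)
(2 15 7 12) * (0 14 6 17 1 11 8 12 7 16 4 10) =(0 14 6 17 1 11 8 12 2 15 16 4 10) =[14, 11, 15, 3, 10, 5, 17, 7, 12, 9, 0, 8, 2, 13, 6, 16, 4, 1]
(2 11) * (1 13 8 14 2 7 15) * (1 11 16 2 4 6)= (1 13 8 14 4 6)(2 16)(7 15 11)= [0, 13, 16, 3, 6, 5, 1, 15, 14, 9, 10, 7, 12, 8, 4, 11, 2]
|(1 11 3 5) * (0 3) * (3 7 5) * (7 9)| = 6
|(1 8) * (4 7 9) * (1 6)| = |(1 8 6)(4 7 9)| = 3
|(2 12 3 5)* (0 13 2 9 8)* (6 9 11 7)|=|(0 13 2 12 3 5 11 7 6 9 8)|=11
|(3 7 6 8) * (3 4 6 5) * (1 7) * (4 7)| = 7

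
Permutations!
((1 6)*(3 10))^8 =[0, 1, 2, 3, 4, 5, 6, 7, 8, 9, 10] =(10)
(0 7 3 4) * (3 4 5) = (0 7 4)(3 5) = [7, 1, 2, 5, 0, 3, 6, 4]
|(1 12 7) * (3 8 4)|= |(1 12 7)(3 8 4)|= 3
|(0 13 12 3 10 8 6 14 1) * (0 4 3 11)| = |(0 13 12 11)(1 4 3 10 8 6 14)| = 28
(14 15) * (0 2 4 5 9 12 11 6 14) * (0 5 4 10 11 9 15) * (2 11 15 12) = [11, 1, 10, 3, 4, 12, 14, 7, 8, 2, 15, 6, 9, 13, 0, 5] = (0 11 6 14)(2 10 15 5 12 9)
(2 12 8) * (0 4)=(0 4)(2 12 8)=[4, 1, 12, 3, 0, 5, 6, 7, 2, 9, 10, 11, 8]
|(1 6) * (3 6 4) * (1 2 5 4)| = 5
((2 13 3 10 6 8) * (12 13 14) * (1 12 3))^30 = [0, 1, 2, 3, 4, 5, 6, 7, 8, 9, 10, 11, 12, 13, 14] = (14)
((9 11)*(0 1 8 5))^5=(0 1 8 5)(9 11)=[1, 8, 2, 3, 4, 0, 6, 7, 5, 11, 10, 9]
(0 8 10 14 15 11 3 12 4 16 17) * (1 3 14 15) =[8, 3, 2, 12, 16, 5, 6, 7, 10, 9, 15, 14, 4, 13, 1, 11, 17, 0] =(0 8 10 15 11 14 1 3 12 4 16 17)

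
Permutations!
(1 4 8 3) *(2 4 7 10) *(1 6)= (1 7 10 2 4 8 3 6)= [0, 7, 4, 6, 8, 5, 1, 10, 3, 9, 2]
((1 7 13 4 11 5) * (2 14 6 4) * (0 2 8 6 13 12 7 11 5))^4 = (0 8 1 14 4)(2 6 11 13 5) = [8, 14, 6, 3, 0, 2, 11, 7, 1, 9, 10, 13, 12, 5, 4]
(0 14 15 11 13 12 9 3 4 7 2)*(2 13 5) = (0 14 15 11 5 2)(3 4 7 13 12 9) = [14, 1, 0, 4, 7, 2, 6, 13, 8, 3, 10, 5, 9, 12, 15, 11]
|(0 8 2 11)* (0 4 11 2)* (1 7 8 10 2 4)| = |(0 10 2 4 11 1 7 8)| = 8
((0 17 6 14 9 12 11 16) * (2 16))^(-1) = (0 16 2 11 12 9 14 6 17) = [16, 1, 11, 3, 4, 5, 17, 7, 8, 14, 10, 12, 9, 13, 6, 15, 2, 0]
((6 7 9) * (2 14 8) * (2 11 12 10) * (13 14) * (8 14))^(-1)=(14)(2 10 12 11 8 13)(6 9 7)=[0, 1, 10, 3, 4, 5, 9, 6, 13, 7, 12, 8, 11, 2, 14]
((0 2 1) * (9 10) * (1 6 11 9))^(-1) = (0 1 10 9 11 6 2) = [1, 10, 0, 3, 4, 5, 2, 7, 8, 11, 9, 6]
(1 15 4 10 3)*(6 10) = (1 15 4 6 10 3) = [0, 15, 2, 1, 6, 5, 10, 7, 8, 9, 3, 11, 12, 13, 14, 4]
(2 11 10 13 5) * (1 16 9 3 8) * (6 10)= (1 16 9 3 8)(2 11 6 10 13 5)= [0, 16, 11, 8, 4, 2, 10, 7, 1, 3, 13, 6, 12, 5, 14, 15, 9]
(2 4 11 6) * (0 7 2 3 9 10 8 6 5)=[7, 1, 4, 9, 11, 0, 3, 2, 6, 10, 8, 5]=(0 7 2 4 11 5)(3 9 10 8 6)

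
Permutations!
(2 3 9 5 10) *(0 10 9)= (0 10 2 3)(5 9)= [10, 1, 3, 0, 4, 9, 6, 7, 8, 5, 2]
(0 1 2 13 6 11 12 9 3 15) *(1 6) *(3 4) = (0 6 11 12 9 4 3 15)(1 2 13) = [6, 2, 13, 15, 3, 5, 11, 7, 8, 4, 10, 12, 9, 1, 14, 0]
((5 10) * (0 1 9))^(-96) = (10) = [0, 1, 2, 3, 4, 5, 6, 7, 8, 9, 10]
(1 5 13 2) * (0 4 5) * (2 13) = (13)(0 4 5 2 1) = [4, 0, 1, 3, 5, 2, 6, 7, 8, 9, 10, 11, 12, 13]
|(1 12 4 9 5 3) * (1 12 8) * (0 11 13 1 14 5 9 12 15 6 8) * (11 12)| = |(0 12 4 11 13 1)(3 15 6 8 14 5)| = 6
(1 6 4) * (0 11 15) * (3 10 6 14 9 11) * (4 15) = [3, 14, 2, 10, 1, 5, 15, 7, 8, 11, 6, 4, 12, 13, 9, 0] = (0 3 10 6 15)(1 14 9 11 4)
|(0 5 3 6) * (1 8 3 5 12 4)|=|(0 12 4 1 8 3 6)|=7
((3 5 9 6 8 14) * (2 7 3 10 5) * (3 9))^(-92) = (2 5 14 6 7 3 10 8 9) = [0, 1, 5, 10, 4, 14, 7, 3, 9, 2, 8, 11, 12, 13, 6]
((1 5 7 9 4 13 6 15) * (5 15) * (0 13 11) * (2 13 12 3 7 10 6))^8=(15)(0 12 3 7 9 4 11)(5 6 10)=[12, 1, 2, 7, 11, 6, 10, 9, 8, 4, 5, 0, 3, 13, 14, 15]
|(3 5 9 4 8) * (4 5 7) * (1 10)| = 4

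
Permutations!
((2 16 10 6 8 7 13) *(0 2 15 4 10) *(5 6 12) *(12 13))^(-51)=(16)(4 10 13 15)(5 12 7 8 6)=[0, 1, 2, 3, 10, 12, 5, 8, 6, 9, 13, 11, 7, 15, 14, 4, 16]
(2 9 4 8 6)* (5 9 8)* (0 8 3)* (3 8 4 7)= [4, 1, 8, 0, 5, 9, 2, 3, 6, 7]= (0 4 5 9 7 3)(2 8 6)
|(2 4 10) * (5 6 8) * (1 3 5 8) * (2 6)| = |(1 3 5 2 4 10 6)| = 7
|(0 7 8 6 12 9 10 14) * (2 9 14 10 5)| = 6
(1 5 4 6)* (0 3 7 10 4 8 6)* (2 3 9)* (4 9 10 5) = [10, 4, 3, 7, 0, 8, 1, 5, 6, 2, 9] = (0 10 9 2 3 7 5 8 6 1 4)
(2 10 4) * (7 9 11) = (2 10 4)(7 9 11) = [0, 1, 10, 3, 2, 5, 6, 9, 8, 11, 4, 7]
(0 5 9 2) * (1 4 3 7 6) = (0 5 9 2)(1 4 3 7 6) = [5, 4, 0, 7, 3, 9, 1, 6, 8, 2]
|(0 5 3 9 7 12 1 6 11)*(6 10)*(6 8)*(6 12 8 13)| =|(0 5 3 9 7 8 12 1 10 13 6 11)| =12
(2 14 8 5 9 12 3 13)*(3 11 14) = (2 3 13)(5 9 12 11 14 8) = [0, 1, 3, 13, 4, 9, 6, 7, 5, 12, 10, 14, 11, 2, 8]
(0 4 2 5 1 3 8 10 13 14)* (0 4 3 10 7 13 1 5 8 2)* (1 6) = (0 3 2 8 7 13 14 4)(1 10 6) = [3, 10, 8, 2, 0, 5, 1, 13, 7, 9, 6, 11, 12, 14, 4]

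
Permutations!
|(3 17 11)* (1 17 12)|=5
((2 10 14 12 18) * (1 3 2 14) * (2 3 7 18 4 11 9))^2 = (1 18 12 11 2)(4 9 10 7 14) = [0, 18, 1, 3, 9, 5, 6, 14, 8, 10, 7, 2, 11, 13, 4, 15, 16, 17, 12]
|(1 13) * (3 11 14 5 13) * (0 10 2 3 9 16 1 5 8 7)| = |(0 10 2 3 11 14 8 7)(1 9 16)(5 13)| = 24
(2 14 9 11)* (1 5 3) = (1 5 3)(2 14 9 11) = [0, 5, 14, 1, 4, 3, 6, 7, 8, 11, 10, 2, 12, 13, 9]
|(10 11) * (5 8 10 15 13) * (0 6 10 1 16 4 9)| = 12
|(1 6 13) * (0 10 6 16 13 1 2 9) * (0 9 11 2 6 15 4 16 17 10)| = |(1 17 10 15 4 16 13 6)(2 11)| = 8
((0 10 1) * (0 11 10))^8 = [0, 10, 2, 3, 4, 5, 6, 7, 8, 9, 11, 1] = (1 10 11)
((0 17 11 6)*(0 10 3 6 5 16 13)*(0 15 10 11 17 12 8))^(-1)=(17)(0 8 12)(3 10 15 13 16 5 11 6)=[8, 1, 2, 10, 4, 11, 3, 7, 12, 9, 15, 6, 0, 16, 14, 13, 5, 17]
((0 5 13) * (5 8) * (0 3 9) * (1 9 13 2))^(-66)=[0, 1, 2, 3, 4, 5, 6, 7, 8, 9, 10, 11, 12, 13]=(13)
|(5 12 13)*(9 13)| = |(5 12 9 13)| = 4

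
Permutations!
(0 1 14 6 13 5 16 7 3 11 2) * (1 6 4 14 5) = [6, 5, 0, 11, 14, 16, 13, 3, 8, 9, 10, 2, 12, 1, 4, 15, 7] = (0 6 13 1 5 16 7 3 11 2)(4 14)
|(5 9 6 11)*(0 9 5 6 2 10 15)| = 10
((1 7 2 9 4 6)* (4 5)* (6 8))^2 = (1 2 5 8)(4 6 7 9) = [0, 2, 5, 3, 6, 8, 7, 9, 1, 4]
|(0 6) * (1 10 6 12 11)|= |(0 12 11 1 10 6)|= 6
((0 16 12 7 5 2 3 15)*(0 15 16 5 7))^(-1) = (0 12 16 3 2 5) = [12, 1, 5, 2, 4, 0, 6, 7, 8, 9, 10, 11, 16, 13, 14, 15, 3]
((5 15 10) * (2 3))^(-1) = (2 3)(5 10 15) = [0, 1, 3, 2, 4, 10, 6, 7, 8, 9, 15, 11, 12, 13, 14, 5]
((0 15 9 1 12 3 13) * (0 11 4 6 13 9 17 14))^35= [14, 9, 2, 12, 11, 5, 4, 7, 8, 3, 10, 13, 1, 6, 17, 0, 16, 15]= (0 14 17 15)(1 9 3 12)(4 11 13 6)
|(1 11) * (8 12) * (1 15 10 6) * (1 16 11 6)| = |(1 6 16 11 15 10)(8 12)| = 6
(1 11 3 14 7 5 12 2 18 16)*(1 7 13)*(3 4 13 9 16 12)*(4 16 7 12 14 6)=[0, 11, 18, 6, 13, 3, 4, 5, 8, 7, 10, 16, 2, 1, 9, 15, 12, 17, 14]=(1 11 16 12 2 18 14 9 7 5 3 6 4 13)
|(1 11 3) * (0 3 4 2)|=|(0 3 1 11 4 2)|=6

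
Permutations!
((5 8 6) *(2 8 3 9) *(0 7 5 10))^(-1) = (0 10 6 8 2 9 3 5 7) = [10, 1, 9, 5, 4, 7, 8, 0, 2, 3, 6]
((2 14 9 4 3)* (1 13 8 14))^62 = (1 3 9 8)(2 4 14 13) = [0, 3, 4, 9, 14, 5, 6, 7, 1, 8, 10, 11, 12, 2, 13]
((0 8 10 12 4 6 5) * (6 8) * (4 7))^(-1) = [5, 1, 2, 3, 7, 6, 0, 12, 4, 9, 8, 11, 10] = (0 5 6)(4 7 12 10 8)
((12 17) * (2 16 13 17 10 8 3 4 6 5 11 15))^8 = (2 4 17 11 8 16 6 12 15 3 13 5 10) = [0, 1, 4, 13, 17, 10, 12, 7, 16, 9, 2, 8, 15, 5, 14, 3, 6, 11]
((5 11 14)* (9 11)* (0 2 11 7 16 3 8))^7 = (0 16 5 2 3 9 11 8 7 14) = [16, 1, 3, 9, 4, 2, 6, 14, 7, 11, 10, 8, 12, 13, 0, 15, 5]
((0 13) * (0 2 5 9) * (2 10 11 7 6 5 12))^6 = [5, 1, 2, 3, 4, 7, 11, 10, 8, 6, 0, 13, 12, 9] = (0 5 7 10)(6 11 13 9)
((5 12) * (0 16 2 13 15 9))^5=(0 9 15 13 2 16)(5 12)=[9, 1, 16, 3, 4, 12, 6, 7, 8, 15, 10, 11, 5, 2, 14, 13, 0]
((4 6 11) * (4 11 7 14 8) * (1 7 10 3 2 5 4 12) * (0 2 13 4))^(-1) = (0 5 2)(1 12 8 14 7)(3 10 6 4 13) = [5, 12, 0, 10, 13, 2, 4, 1, 14, 9, 6, 11, 8, 3, 7]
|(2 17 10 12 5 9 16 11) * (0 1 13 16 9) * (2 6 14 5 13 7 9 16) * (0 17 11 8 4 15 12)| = 17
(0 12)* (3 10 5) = [12, 1, 2, 10, 4, 3, 6, 7, 8, 9, 5, 11, 0] = (0 12)(3 10 5)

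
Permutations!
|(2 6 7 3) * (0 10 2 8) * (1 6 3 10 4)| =9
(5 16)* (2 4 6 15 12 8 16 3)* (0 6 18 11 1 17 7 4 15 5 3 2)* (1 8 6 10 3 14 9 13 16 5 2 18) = (0 10 3)(1 17 7 4)(2 15 12 6)(5 18 11 8)(9 13 16 14) = [10, 17, 15, 0, 1, 18, 2, 4, 5, 13, 3, 8, 6, 16, 9, 12, 14, 7, 11]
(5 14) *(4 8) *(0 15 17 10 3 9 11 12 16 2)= (0 15 17 10 3 9 11 12 16 2)(4 8)(5 14)= [15, 1, 0, 9, 8, 14, 6, 7, 4, 11, 3, 12, 16, 13, 5, 17, 2, 10]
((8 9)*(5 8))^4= (5 8 9)= [0, 1, 2, 3, 4, 8, 6, 7, 9, 5]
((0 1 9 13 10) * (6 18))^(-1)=[10, 0, 2, 3, 4, 5, 18, 7, 8, 1, 13, 11, 12, 9, 14, 15, 16, 17, 6]=(0 10 13 9 1)(6 18)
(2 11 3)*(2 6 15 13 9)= [0, 1, 11, 6, 4, 5, 15, 7, 8, 2, 10, 3, 12, 9, 14, 13]= (2 11 3 6 15 13 9)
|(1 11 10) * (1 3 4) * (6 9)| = 10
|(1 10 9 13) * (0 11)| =|(0 11)(1 10 9 13)| =4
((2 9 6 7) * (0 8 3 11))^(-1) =(0 11 3 8)(2 7 6 9) =[11, 1, 7, 8, 4, 5, 9, 6, 0, 2, 10, 3]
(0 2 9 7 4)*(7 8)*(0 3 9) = (0 2)(3 9 8 7 4) = [2, 1, 0, 9, 3, 5, 6, 4, 7, 8]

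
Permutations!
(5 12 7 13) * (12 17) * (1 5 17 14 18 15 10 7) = [0, 5, 2, 3, 4, 14, 6, 13, 8, 9, 7, 11, 1, 17, 18, 10, 16, 12, 15] = (1 5 14 18 15 10 7 13 17 12)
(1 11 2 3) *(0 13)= (0 13)(1 11 2 3)= [13, 11, 3, 1, 4, 5, 6, 7, 8, 9, 10, 2, 12, 0]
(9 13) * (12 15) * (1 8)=(1 8)(9 13)(12 15)=[0, 8, 2, 3, 4, 5, 6, 7, 1, 13, 10, 11, 15, 9, 14, 12]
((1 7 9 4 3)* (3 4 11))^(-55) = (11) = [0, 1, 2, 3, 4, 5, 6, 7, 8, 9, 10, 11]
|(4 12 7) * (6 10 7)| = 5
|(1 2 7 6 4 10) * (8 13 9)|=|(1 2 7 6 4 10)(8 13 9)|=6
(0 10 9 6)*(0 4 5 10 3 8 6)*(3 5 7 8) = [5, 1, 2, 3, 7, 10, 4, 8, 6, 0, 9] = (0 5 10 9)(4 7 8 6)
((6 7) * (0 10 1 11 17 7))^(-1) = (0 6 7 17 11 1 10) = [6, 10, 2, 3, 4, 5, 7, 17, 8, 9, 0, 1, 12, 13, 14, 15, 16, 11]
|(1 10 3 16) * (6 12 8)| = 12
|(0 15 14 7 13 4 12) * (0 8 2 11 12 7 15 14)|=12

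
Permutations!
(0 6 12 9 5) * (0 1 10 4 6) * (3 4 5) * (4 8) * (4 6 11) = (1 10 5)(3 8 6 12 9)(4 11) = [0, 10, 2, 8, 11, 1, 12, 7, 6, 3, 5, 4, 9]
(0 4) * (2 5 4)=(0 2 5 4)=[2, 1, 5, 3, 0, 4]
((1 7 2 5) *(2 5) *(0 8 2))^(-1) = (0 2 8)(1 5 7) = [2, 5, 8, 3, 4, 7, 6, 1, 0]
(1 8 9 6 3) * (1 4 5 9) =(1 8)(3 4 5 9 6) =[0, 8, 2, 4, 5, 9, 3, 7, 1, 6]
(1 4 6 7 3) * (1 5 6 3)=[0, 4, 2, 5, 3, 6, 7, 1]=(1 4 3 5 6 7)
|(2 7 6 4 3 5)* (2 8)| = 7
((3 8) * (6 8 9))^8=(9)=[0, 1, 2, 3, 4, 5, 6, 7, 8, 9]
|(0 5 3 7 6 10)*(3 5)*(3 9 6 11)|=12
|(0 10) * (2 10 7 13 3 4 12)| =8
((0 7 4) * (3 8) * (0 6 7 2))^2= (8)(4 7 6)= [0, 1, 2, 3, 7, 5, 4, 6, 8]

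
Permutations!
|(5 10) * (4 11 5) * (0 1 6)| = 12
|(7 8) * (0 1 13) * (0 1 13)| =|(0 13 1)(7 8)| =6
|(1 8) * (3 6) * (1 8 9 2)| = |(1 9 2)(3 6)| = 6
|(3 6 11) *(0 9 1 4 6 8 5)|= |(0 9 1 4 6 11 3 8 5)|= 9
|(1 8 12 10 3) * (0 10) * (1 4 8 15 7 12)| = |(0 10 3 4 8 1 15 7 12)| = 9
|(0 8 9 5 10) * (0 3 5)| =|(0 8 9)(3 5 10)| =3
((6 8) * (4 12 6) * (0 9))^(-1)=(0 9)(4 8 6 12)=[9, 1, 2, 3, 8, 5, 12, 7, 6, 0, 10, 11, 4]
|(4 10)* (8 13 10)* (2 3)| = 4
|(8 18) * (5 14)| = 2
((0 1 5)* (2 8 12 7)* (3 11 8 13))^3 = [0, 1, 11, 12, 4, 5, 6, 3, 2, 9, 10, 7, 13, 8] = (2 11 7 3 12 13 8)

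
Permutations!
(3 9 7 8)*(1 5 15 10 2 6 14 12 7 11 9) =(1 5 15 10 2 6 14 12 7 8 3)(9 11) =[0, 5, 6, 1, 4, 15, 14, 8, 3, 11, 2, 9, 7, 13, 12, 10]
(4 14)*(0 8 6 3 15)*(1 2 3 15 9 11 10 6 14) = (0 8 14 4 1 2 3 9 11 10 6 15) = [8, 2, 3, 9, 1, 5, 15, 7, 14, 11, 6, 10, 12, 13, 4, 0]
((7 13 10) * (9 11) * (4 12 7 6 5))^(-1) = (4 5 6 10 13 7 12)(9 11) = [0, 1, 2, 3, 5, 6, 10, 12, 8, 11, 13, 9, 4, 7]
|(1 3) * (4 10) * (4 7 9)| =|(1 3)(4 10 7 9)| =4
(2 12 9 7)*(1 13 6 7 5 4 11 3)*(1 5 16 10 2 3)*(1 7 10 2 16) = (1 13 6 10 16 2 12 9)(3 5 4 11 7) = [0, 13, 12, 5, 11, 4, 10, 3, 8, 1, 16, 7, 9, 6, 14, 15, 2]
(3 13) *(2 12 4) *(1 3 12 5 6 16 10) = (1 3 13 12 4 2 5 6 16 10) = [0, 3, 5, 13, 2, 6, 16, 7, 8, 9, 1, 11, 4, 12, 14, 15, 10]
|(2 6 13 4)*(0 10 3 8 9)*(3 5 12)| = |(0 10 5 12 3 8 9)(2 6 13 4)| = 28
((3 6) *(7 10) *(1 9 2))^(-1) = (1 2 9)(3 6)(7 10) = [0, 2, 9, 6, 4, 5, 3, 10, 8, 1, 7]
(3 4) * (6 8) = [0, 1, 2, 4, 3, 5, 8, 7, 6] = (3 4)(6 8)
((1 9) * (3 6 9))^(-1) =(1 9 6 3) =[0, 9, 2, 1, 4, 5, 3, 7, 8, 6]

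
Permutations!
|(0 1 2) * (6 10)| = |(0 1 2)(6 10)| = 6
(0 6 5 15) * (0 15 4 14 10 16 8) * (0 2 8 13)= (0 6 5 4 14 10 16 13)(2 8)= [6, 1, 8, 3, 14, 4, 5, 7, 2, 9, 16, 11, 12, 0, 10, 15, 13]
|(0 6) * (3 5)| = 2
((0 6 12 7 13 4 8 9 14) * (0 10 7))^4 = (0 6 12)(4 10 8 7 9 13 14) = [6, 1, 2, 3, 10, 5, 12, 9, 7, 13, 8, 11, 0, 14, 4]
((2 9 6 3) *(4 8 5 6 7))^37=(2 5 7 3 8 9 6 4)=[0, 1, 5, 8, 2, 7, 4, 3, 9, 6]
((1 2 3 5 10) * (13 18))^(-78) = (18)(1 3 10 2 5) = [0, 3, 5, 10, 4, 1, 6, 7, 8, 9, 2, 11, 12, 13, 14, 15, 16, 17, 18]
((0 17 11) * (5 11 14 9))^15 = (0 9)(5 17)(11 14) = [9, 1, 2, 3, 4, 17, 6, 7, 8, 0, 10, 14, 12, 13, 11, 15, 16, 5]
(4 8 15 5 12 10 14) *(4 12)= (4 8 15 5)(10 14 12)= [0, 1, 2, 3, 8, 4, 6, 7, 15, 9, 14, 11, 10, 13, 12, 5]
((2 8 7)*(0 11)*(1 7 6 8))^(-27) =(0 11)(6 8) =[11, 1, 2, 3, 4, 5, 8, 7, 6, 9, 10, 0]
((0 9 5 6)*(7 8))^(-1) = [6, 1, 2, 3, 4, 9, 5, 8, 7, 0] = (0 6 5 9)(7 8)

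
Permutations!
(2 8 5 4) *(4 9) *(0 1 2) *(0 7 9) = (0 1 2 8 5)(4 7 9) = [1, 2, 8, 3, 7, 0, 6, 9, 5, 4]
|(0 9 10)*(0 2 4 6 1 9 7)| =6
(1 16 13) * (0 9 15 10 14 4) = [9, 16, 2, 3, 0, 5, 6, 7, 8, 15, 14, 11, 12, 1, 4, 10, 13] = (0 9 15 10 14 4)(1 16 13)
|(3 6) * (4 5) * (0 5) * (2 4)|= |(0 5 2 4)(3 6)|= 4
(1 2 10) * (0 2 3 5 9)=(0 2 10 1 3 5 9)=[2, 3, 10, 5, 4, 9, 6, 7, 8, 0, 1]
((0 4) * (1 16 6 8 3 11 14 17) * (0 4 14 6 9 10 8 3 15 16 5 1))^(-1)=(0 17 14)(1 5)(3 6 11)(8 10 9 16 15)=[17, 5, 2, 6, 4, 1, 11, 7, 10, 16, 9, 3, 12, 13, 0, 8, 15, 14]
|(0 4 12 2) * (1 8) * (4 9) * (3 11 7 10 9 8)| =|(0 8 1 3 11 7 10 9 4 12 2)| =11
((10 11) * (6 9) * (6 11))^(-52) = (11) = [0, 1, 2, 3, 4, 5, 6, 7, 8, 9, 10, 11]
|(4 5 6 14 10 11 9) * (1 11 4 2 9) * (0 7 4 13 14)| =|(0 7 4 5 6)(1 11)(2 9)(10 13 14)| =30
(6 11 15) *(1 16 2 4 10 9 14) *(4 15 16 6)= [0, 6, 15, 3, 10, 5, 11, 7, 8, 14, 9, 16, 12, 13, 1, 4, 2]= (1 6 11 16 2 15 4 10 9 14)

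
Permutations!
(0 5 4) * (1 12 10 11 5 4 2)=(0 4)(1 12 10 11 5 2)=[4, 12, 1, 3, 0, 2, 6, 7, 8, 9, 11, 5, 10]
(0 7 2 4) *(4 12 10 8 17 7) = (0 4)(2 12 10 8 17 7) = [4, 1, 12, 3, 0, 5, 6, 2, 17, 9, 8, 11, 10, 13, 14, 15, 16, 7]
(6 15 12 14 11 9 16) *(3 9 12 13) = (3 9 16 6 15 13)(11 12 14) = [0, 1, 2, 9, 4, 5, 15, 7, 8, 16, 10, 12, 14, 3, 11, 13, 6]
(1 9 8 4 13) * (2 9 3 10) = [0, 3, 9, 10, 13, 5, 6, 7, 4, 8, 2, 11, 12, 1] = (1 3 10 2 9 8 4 13)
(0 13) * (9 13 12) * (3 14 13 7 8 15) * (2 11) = (0 12 9 7 8 15 3 14 13)(2 11) = [12, 1, 11, 14, 4, 5, 6, 8, 15, 7, 10, 2, 9, 0, 13, 3]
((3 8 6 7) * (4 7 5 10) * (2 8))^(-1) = (2 3 7 4 10 5 6 8) = [0, 1, 3, 7, 10, 6, 8, 4, 2, 9, 5]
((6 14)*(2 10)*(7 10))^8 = (14)(2 10 7) = [0, 1, 10, 3, 4, 5, 6, 2, 8, 9, 7, 11, 12, 13, 14]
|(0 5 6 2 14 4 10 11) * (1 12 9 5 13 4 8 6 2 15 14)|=|(0 13 4 10 11)(1 12 9 5 2)(6 15 14 8)|=20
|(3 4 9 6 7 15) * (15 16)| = 7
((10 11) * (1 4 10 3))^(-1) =(1 3 11 10 4) =[0, 3, 2, 11, 1, 5, 6, 7, 8, 9, 4, 10]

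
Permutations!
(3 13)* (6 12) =(3 13)(6 12) =[0, 1, 2, 13, 4, 5, 12, 7, 8, 9, 10, 11, 6, 3]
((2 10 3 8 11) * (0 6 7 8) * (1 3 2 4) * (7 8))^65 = (0 8 4 3 6 11 1)(2 10) = [8, 0, 10, 6, 3, 5, 11, 7, 4, 9, 2, 1]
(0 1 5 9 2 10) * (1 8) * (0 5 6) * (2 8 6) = (0 6)(1 2 10 5 9 8) = [6, 2, 10, 3, 4, 9, 0, 7, 1, 8, 5]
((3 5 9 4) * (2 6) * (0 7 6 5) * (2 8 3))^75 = (2 4 9 5) = [0, 1, 4, 3, 9, 2, 6, 7, 8, 5]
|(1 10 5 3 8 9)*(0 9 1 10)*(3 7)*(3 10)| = |(0 9 3 8 1)(5 7 10)| = 15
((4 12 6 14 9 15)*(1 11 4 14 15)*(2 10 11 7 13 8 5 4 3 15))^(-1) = (1 9 14 15 3 11 10 2 6 12 4 5 8 13 7) = [0, 9, 6, 11, 5, 8, 12, 1, 13, 14, 2, 10, 4, 7, 15, 3]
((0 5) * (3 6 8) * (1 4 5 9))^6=(0 9 1 4 5)=[9, 4, 2, 3, 5, 0, 6, 7, 8, 1]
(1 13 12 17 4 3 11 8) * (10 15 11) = (1 13 12 17 4 3 10 15 11 8) = [0, 13, 2, 10, 3, 5, 6, 7, 1, 9, 15, 8, 17, 12, 14, 11, 16, 4]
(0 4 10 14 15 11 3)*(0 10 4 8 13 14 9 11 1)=(0 8 13 14 15 1)(3 10 9 11)=[8, 0, 2, 10, 4, 5, 6, 7, 13, 11, 9, 3, 12, 14, 15, 1]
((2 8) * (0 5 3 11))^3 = [11, 1, 8, 5, 4, 0, 6, 7, 2, 9, 10, 3] = (0 11 3 5)(2 8)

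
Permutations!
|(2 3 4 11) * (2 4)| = 2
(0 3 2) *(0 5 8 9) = (0 3 2 5 8 9) = [3, 1, 5, 2, 4, 8, 6, 7, 9, 0]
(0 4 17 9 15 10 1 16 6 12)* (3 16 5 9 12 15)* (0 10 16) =(0 4 17 12 10 1 5 9 3)(6 15 16) =[4, 5, 2, 0, 17, 9, 15, 7, 8, 3, 1, 11, 10, 13, 14, 16, 6, 12]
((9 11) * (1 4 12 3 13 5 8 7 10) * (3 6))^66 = (1 5 12 7 3)(4 8 6 10 13) = [0, 5, 2, 1, 8, 12, 10, 3, 6, 9, 13, 11, 7, 4]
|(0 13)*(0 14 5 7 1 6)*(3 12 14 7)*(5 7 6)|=6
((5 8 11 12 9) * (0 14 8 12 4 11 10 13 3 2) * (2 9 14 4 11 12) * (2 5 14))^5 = (0 4 12 2)(3 13 10 8 14 9) = [4, 1, 0, 13, 12, 5, 6, 7, 14, 3, 8, 11, 2, 10, 9]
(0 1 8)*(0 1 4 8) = (0 4 8 1) = [4, 0, 2, 3, 8, 5, 6, 7, 1]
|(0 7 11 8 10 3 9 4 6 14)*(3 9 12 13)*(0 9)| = |(0 7 11 8 10)(3 12 13)(4 6 14 9)| = 60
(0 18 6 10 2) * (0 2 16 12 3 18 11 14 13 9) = (0 11 14 13 9)(3 18 6 10 16 12) = [11, 1, 2, 18, 4, 5, 10, 7, 8, 0, 16, 14, 3, 9, 13, 15, 12, 17, 6]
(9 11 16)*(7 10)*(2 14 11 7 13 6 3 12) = (2 14 11 16 9 7 10 13 6 3 12) = [0, 1, 14, 12, 4, 5, 3, 10, 8, 7, 13, 16, 2, 6, 11, 15, 9]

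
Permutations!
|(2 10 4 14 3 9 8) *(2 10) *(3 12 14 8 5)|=6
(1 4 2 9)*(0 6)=(0 6)(1 4 2 9)=[6, 4, 9, 3, 2, 5, 0, 7, 8, 1]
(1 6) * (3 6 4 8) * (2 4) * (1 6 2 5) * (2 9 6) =(1 5)(2 4 8 3 9 6) =[0, 5, 4, 9, 8, 1, 2, 7, 3, 6]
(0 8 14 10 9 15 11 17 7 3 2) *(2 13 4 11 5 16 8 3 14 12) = (0 3 13 4 11 17 7 14 10 9 15 5 16 8 12 2) = [3, 1, 0, 13, 11, 16, 6, 14, 12, 15, 9, 17, 2, 4, 10, 5, 8, 7]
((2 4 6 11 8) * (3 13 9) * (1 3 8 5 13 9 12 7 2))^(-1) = (1 8 9 3)(2 7 12 13 5 11 6 4) = [0, 8, 7, 1, 2, 11, 4, 12, 9, 3, 10, 6, 13, 5]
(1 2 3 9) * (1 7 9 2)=(2 3)(7 9)=[0, 1, 3, 2, 4, 5, 6, 9, 8, 7]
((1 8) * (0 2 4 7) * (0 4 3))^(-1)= [3, 8, 0, 2, 7, 5, 6, 4, 1]= (0 3 2)(1 8)(4 7)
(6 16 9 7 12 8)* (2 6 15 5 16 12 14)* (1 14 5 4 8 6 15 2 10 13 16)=(1 14 10 13 16 9 7 5)(2 15 4 8)(6 12)=[0, 14, 15, 3, 8, 1, 12, 5, 2, 7, 13, 11, 6, 16, 10, 4, 9]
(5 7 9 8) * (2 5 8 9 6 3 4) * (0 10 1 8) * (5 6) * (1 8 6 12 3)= [10, 6, 12, 4, 2, 7, 1, 5, 0, 9, 8, 11, 3]= (0 10 8)(1 6)(2 12 3 4)(5 7)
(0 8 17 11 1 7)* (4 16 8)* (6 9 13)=(0 4 16 8 17 11 1 7)(6 9 13)=[4, 7, 2, 3, 16, 5, 9, 0, 17, 13, 10, 1, 12, 6, 14, 15, 8, 11]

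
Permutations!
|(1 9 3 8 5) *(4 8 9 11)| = |(1 11 4 8 5)(3 9)| = 10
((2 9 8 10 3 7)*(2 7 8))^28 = [0, 1, 2, 8, 4, 5, 6, 7, 10, 9, 3] = (3 8 10)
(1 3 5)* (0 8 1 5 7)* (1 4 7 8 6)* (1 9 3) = [6, 1, 2, 8, 7, 5, 9, 0, 4, 3] = (0 6 9 3 8 4 7)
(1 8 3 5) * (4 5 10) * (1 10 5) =[0, 8, 2, 5, 1, 10, 6, 7, 3, 9, 4] =(1 8 3 5 10 4)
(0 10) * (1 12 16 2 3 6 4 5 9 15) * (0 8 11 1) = [10, 12, 3, 6, 5, 9, 4, 7, 11, 15, 8, 1, 16, 13, 14, 0, 2] = (0 10 8 11 1 12 16 2 3 6 4 5 9 15)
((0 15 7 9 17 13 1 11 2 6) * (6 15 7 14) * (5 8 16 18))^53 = (0 14 2 1 17 7 6 15 11 13 9)(5 8 16 18) = [14, 17, 1, 3, 4, 8, 15, 6, 16, 0, 10, 13, 12, 9, 2, 11, 18, 7, 5]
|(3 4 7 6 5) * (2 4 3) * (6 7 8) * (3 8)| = 6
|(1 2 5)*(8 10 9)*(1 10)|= |(1 2 5 10 9 8)|= 6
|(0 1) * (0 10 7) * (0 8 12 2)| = |(0 1 10 7 8 12 2)| = 7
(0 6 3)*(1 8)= (0 6 3)(1 8)= [6, 8, 2, 0, 4, 5, 3, 7, 1]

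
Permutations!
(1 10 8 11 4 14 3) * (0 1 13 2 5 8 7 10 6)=(0 1 6)(2 5 8 11 4 14 3 13)(7 10)=[1, 6, 5, 13, 14, 8, 0, 10, 11, 9, 7, 4, 12, 2, 3]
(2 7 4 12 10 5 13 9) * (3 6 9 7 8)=(2 8 3 6 9)(4 12 10 5 13 7)=[0, 1, 8, 6, 12, 13, 9, 4, 3, 2, 5, 11, 10, 7]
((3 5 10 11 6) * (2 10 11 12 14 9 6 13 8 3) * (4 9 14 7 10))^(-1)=[0, 1, 6, 8, 2, 3, 9, 12, 13, 4, 7, 5, 10, 11, 14]=(14)(2 6 9 4)(3 8 13 11 5)(7 12 10)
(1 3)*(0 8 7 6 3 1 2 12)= (0 8 7 6 3 2 12)= [8, 1, 12, 2, 4, 5, 3, 6, 7, 9, 10, 11, 0]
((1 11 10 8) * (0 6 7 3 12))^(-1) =[12, 8, 2, 7, 4, 5, 0, 6, 10, 9, 11, 1, 3] =(0 12 3 7 6)(1 8 10 11)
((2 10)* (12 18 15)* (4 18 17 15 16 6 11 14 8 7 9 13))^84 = (4 11 9 16 8)(6 7 18 14 13) = [0, 1, 2, 3, 11, 5, 7, 18, 4, 16, 10, 9, 12, 6, 13, 15, 8, 17, 14]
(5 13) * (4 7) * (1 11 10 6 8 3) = (1 11 10 6 8 3)(4 7)(5 13) = [0, 11, 2, 1, 7, 13, 8, 4, 3, 9, 6, 10, 12, 5]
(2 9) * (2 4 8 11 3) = (2 9 4 8 11 3) = [0, 1, 9, 2, 8, 5, 6, 7, 11, 4, 10, 3]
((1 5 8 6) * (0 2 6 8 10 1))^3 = [0, 1, 2, 3, 4, 5, 6, 7, 8, 9, 10] = (10)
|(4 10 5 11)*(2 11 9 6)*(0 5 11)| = |(0 5 9 6 2)(4 10 11)| = 15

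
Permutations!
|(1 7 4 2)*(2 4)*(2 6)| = |(1 7 6 2)| = 4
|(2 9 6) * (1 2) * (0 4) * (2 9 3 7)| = 6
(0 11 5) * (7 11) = (0 7 11 5) = [7, 1, 2, 3, 4, 0, 6, 11, 8, 9, 10, 5]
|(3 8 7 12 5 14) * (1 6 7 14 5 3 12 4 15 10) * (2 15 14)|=11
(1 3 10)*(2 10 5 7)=(1 3 5 7 2 10)=[0, 3, 10, 5, 4, 7, 6, 2, 8, 9, 1]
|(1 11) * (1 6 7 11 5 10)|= |(1 5 10)(6 7 11)|= 3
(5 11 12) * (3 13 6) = (3 13 6)(5 11 12) = [0, 1, 2, 13, 4, 11, 3, 7, 8, 9, 10, 12, 5, 6]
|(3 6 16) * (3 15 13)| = 5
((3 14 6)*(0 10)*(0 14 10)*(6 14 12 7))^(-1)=(14)(3 6 7 12 10)=[0, 1, 2, 6, 4, 5, 7, 12, 8, 9, 3, 11, 10, 13, 14]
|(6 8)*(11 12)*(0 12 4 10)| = |(0 12 11 4 10)(6 8)| = 10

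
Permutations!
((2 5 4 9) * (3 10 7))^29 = (2 5 4 9)(3 7 10) = [0, 1, 5, 7, 9, 4, 6, 10, 8, 2, 3]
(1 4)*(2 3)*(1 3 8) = (1 4 3 2 8) = [0, 4, 8, 2, 3, 5, 6, 7, 1]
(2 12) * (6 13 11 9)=[0, 1, 12, 3, 4, 5, 13, 7, 8, 6, 10, 9, 2, 11]=(2 12)(6 13 11 9)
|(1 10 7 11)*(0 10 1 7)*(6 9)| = 2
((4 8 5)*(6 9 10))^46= (4 8 5)(6 9 10)= [0, 1, 2, 3, 8, 4, 9, 7, 5, 10, 6]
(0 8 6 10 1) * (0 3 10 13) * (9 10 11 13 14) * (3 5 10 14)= (0 8 6 3 11 13)(1 5 10)(9 14)= [8, 5, 2, 11, 4, 10, 3, 7, 6, 14, 1, 13, 12, 0, 9]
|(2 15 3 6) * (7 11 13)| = 12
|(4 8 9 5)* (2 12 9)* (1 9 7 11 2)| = 20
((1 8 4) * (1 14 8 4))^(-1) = (1 8 14 4) = [0, 8, 2, 3, 1, 5, 6, 7, 14, 9, 10, 11, 12, 13, 4]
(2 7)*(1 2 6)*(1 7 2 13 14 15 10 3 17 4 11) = (1 13 14 15 10 3 17 4 11)(6 7) = [0, 13, 2, 17, 11, 5, 7, 6, 8, 9, 3, 1, 12, 14, 15, 10, 16, 4]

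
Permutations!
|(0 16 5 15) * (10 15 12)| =|(0 16 5 12 10 15)| =6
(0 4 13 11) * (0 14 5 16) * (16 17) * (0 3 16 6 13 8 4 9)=(0 9)(3 16)(4 8)(5 17 6 13 11 14)=[9, 1, 2, 16, 8, 17, 13, 7, 4, 0, 10, 14, 12, 11, 5, 15, 3, 6]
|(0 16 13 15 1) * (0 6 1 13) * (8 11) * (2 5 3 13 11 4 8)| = |(0 16)(1 6)(2 5 3 13 15 11)(4 8)| = 6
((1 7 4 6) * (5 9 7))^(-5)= (1 5 9 7 4 6)= [0, 5, 2, 3, 6, 9, 1, 4, 8, 7]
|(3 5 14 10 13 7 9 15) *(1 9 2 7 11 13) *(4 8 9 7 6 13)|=|(1 7 2 6 13 11 4 8 9 15 3 5 14 10)|=14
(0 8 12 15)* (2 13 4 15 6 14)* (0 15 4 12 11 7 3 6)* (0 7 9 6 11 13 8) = (15)(2 8 13 12 7 3 11 9 6 14) = [0, 1, 8, 11, 4, 5, 14, 3, 13, 6, 10, 9, 7, 12, 2, 15]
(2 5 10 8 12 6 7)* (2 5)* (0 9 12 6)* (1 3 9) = (0 1 3 9 12)(5 10 8 6 7) = [1, 3, 2, 9, 4, 10, 7, 5, 6, 12, 8, 11, 0]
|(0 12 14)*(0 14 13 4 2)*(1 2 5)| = |(14)(0 12 13 4 5 1 2)| = 7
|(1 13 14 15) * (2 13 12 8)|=7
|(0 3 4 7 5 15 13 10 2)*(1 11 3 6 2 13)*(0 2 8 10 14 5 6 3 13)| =|(0 3 4 7 6 8 10)(1 11 13 14 5 15)| =42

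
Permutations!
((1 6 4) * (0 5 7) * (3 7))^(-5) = [7, 6, 2, 5, 1, 0, 4, 3] = (0 7 3 5)(1 6 4)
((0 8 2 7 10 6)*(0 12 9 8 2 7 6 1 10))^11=[9, 10, 8, 3, 4, 5, 7, 12, 6, 2, 1, 11, 0]=(0 9 2 8 6 7 12)(1 10)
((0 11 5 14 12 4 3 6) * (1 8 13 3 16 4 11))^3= (0 13)(1 3)(4 16)(5 11 12 14)(6 8)= [13, 3, 2, 1, 16, 11, 8, 7, 6, 9, 10, 12, 14, 0, 5, 15, 4]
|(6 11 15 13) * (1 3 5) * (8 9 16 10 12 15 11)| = |(1 3 5)(6 8 9 16 10 12 15 13)| = 24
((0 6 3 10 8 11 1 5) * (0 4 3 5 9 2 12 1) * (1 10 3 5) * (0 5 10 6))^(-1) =(1 6 12 2 9)(4 5 11 8 10) =[0, 6, 9, 3, 5, 11, 12, 7, 10, 1, 4, 8, 2]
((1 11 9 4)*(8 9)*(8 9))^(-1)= (1 4 9 11)= [0, 4, 2, 3, 9, 5, 6, 7, 8, 11, 10, 1]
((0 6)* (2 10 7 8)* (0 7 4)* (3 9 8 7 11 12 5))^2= (0 11 5 9 2 4 6 12 3 8 10)= [11, 1, 4, 8, 6, 9, 12, 7, 10, 2, 0, 5, 3]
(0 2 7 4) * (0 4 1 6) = [2, 6, 7, 3, 4, 5, 0, 1] = (0 2 7 1 6)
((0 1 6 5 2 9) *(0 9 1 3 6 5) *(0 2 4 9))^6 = (0 4 1 6)(2 3 9 5) = [4, 6, 3, 9, 1, 2, 0, 7, 8, 5]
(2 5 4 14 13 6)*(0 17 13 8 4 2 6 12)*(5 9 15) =(0 17 13 12)(2 9 15 5)(4 14 8) =[17, 1, 9, 3, 14, 2, 6, 7, 4, 15, 10, 11, 0, 12, 8, 5, 16, 13]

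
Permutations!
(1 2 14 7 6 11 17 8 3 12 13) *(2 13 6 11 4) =(1 13)(2 14 7 11 17 8 3 12 6 4) =[0, 13, 14, 12, 2, 5, 4, 11, 3, 9, 10, 17, 6, 1, 7, 15, 16, 8]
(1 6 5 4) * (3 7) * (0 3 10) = (0 3 7 10)(1 6 5 4) = [3, 6, 2, 7, 1, 4, 5, 10, 8, 9, 0]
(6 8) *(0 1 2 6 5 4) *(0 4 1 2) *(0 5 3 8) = [2, 5, 6, 8, 4, 1, 0, 7, 3] = (0 2 6)(1 5)(3 8)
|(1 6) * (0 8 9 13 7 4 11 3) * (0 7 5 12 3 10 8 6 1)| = 10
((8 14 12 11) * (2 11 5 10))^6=(2 10 5 12 14 8 11)=[0, 1, 10, 3, 4, 12, 6, 7, 11, 9, 5, 2, 14, 13, 8]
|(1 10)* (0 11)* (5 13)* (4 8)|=2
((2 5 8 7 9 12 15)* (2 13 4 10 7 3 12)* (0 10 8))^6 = [0, 1, 2, 3, 4, 5, 6, 7, 8, 9, 10, 11, 12, 13, 14, 15] = (15)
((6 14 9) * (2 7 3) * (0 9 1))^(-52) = (0 14 9 1 6)(2 3 7) = [14, 6, 3, 7, 4, 5, 0, 2, 8, 1, 10, 11, 12, 13, 9]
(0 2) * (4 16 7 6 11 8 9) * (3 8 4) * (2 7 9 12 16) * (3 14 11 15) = (0 7 6 15 3 8 12 16 9 14 11 4 2) = [7, 1, 0, 8, 2, 5, 15, 6, 12, 14, 10, 4, 16, 13, 11, 3, 9]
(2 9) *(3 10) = (2 9)(3 10) = [0, 1, 9, 10, 4, 5, 6, 7, 8, 2, 3]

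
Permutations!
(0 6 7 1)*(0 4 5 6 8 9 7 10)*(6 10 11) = (0 8 9 7 1 4 5 10)(6 11) = [8, 4, 2, 3, 5, 10, 11, 1, 9, 7, 0, 6]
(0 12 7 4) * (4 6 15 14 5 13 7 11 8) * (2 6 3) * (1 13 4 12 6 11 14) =(0 6 15 1 13 7 3 2 11 8 12 14 5 4) =[6, 13, 11, 2, 0, 4, 15, 3, 12, 9, 10, 8, 14, 7, 5, 1]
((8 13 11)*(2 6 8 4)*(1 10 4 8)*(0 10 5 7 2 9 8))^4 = (0 8 10 13 4 11 9)(1 6 2 7 5) = [8, 6, 7, 3, 11, 1, 2, 5, 10, 0, 13, 9, 12, 4]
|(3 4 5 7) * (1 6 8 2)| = 4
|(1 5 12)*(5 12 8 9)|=6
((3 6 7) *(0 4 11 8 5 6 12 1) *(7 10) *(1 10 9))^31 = [1, 9, 2, 7, 0, 8, 5, 10, 11, 6, 12, 4, 3] = (0 1 9 6 5 8 11 4)(3 7 10 12)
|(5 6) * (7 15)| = 2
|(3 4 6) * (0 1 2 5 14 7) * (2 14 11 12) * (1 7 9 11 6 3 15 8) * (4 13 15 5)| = 22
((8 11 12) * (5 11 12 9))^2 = [0, 1, 2, 3, 4, 9, 6, 7, 8, 11, 10, 5, 12] = (12)(5 9 11)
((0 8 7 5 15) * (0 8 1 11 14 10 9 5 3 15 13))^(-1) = (0 13 5 9 10 14 11 1)(3 7 8 15) = [13, 0, 2, 7, 4, 9, 6, 8, 15, 10, 14, 1, 12, 5, 11, 3]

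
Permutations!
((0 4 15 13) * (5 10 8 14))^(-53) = [13, 1, 2, 3, 0, 14, 6, 7, 10, 9, 5, 11, 12, 15, 8, 4] = (0 13 15 4)(5 14 8 10)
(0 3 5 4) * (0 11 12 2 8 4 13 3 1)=(0 1)(2 8 4 11 12)(3 5 13)=[1, 0, 8, 5, 11, 13, 6, 7, 4, 9, 10, 12, 2, 3]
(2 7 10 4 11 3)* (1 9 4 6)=[0, 9, 7, 2, 11, 5, 1, 10, 8, 4, 6, 3]=(1 9 4 11 3 2 7 10 6)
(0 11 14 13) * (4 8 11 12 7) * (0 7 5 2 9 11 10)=(0 12 5 2 9 11 14 13 7 4 8 10)=[12, 1, 9, 3, 8, 2, 6, 4, 10, 11, 0, 14, 5, 7, 13]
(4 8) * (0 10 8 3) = (0 10 8 4 3) = [10, 1, 2, 0, 3, 5, 6, 7, 4, 9, 8]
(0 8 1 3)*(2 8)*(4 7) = (0 2 8 1 3)(4 7) = [2, 3, 8, 0, 7, 5, 6, 4, 1]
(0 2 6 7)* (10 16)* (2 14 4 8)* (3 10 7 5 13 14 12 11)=(0 12 11 3 10 16 7)(2 6 5 13 14 4 8)=[12, 1, 6, 10, 8, 13, 5, 0, 2, 9, 16, 3, 11, 14, 4, 15, 7]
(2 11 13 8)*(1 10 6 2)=(1 10 6 2 11 13 8)=[0, 10, 11, 3, 4, 5, 2, 7, 1, 9, 6, 13, 12, 8]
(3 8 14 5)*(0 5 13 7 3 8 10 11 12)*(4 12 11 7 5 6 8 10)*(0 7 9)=[6, 1, 2, 4, 12, 10, 8, 3, 14, 0, 9, 11, 7, 5, 13]=(0 6 8 14 13 5 10 9)(3 4 12 7)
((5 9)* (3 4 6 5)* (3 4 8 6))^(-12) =[0, 1, 2, 3, 4, 5, 6, 7, 8, 9] =(9)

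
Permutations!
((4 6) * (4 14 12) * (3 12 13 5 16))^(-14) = (3 4 14 5)(6 13 16 12) = [0, 1, 2, 4, 14, 3, 13, 7, 8, 9, 10, 11, 6, 16, 5, 15, 12]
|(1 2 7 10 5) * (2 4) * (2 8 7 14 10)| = 8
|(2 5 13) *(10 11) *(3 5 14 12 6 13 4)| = |(2 14 12 6 13)(3 5 4)(10 11)| = 30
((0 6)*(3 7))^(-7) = (0 6)(3 7) = [6, 1, 2, 7, 4, 5, 0, 3]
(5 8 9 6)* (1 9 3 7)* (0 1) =[1, 9, 2, 7, 4, 8, 5, 0, 3, 6] =(0 1 9 6 5 8 3 7)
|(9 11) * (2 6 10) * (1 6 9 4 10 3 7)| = |(1 6 3 7)(2 9 11 4 10)| = 20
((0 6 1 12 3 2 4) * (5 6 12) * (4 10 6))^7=(0 5 6 2 12 4 1 10 3)=[5, 10, 12, 0, 1, 6, 2, 7, 8, 9, 3, 11, 4]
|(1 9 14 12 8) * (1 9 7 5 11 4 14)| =9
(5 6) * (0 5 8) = (0 5 6 8) = [5, 1, 2, 3, 4, 6, 8, 7, 0]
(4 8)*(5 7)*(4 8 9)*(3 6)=(3 6)(4 9)(5 7)=[0, 1, 2, 6, 9, 7, 3, 5, 8, 4]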